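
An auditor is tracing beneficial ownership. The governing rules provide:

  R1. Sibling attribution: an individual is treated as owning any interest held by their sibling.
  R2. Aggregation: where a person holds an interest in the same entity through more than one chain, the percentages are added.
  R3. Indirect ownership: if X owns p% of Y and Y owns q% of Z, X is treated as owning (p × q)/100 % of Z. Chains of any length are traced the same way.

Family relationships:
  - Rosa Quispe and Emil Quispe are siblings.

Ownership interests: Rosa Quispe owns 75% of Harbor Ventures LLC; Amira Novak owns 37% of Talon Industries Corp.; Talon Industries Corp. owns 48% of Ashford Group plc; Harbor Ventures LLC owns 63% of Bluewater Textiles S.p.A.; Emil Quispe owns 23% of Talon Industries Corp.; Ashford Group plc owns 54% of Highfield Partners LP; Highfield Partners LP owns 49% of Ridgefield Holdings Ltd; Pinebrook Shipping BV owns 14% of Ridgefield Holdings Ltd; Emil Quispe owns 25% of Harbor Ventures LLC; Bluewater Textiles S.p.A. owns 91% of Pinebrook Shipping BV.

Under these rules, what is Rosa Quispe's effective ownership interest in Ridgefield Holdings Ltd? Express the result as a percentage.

By sibling attribution (R1), Rosa Quispe is treated as also owning Emil Quispe's interest in Harbor Ventures LLC, giving 75% + 25% = 100%.
By sibling attribution (R1), Rosa Quispe is treated as owning Emil Quispe's 23% interest in Talon Industries Corp.
Chain via Harbor Ventures LLC → Bluewater Textiles S.p.A. → Pinebrook Shipping BV (R3): 100% × 63% × 91% × 14% = 8.0262% of Ridgefield Holdings Ltd.
Chain via Talon Industries Corp. → Ashford Group plc → Highfield Partners LP (R3): 23% × 48% × 54% × 49% = 2.921184% of Ridgefield Holdings Ltd.
Aggregating (R2): 8.0262% + 2.921184% = 10.947384%.

10.947384%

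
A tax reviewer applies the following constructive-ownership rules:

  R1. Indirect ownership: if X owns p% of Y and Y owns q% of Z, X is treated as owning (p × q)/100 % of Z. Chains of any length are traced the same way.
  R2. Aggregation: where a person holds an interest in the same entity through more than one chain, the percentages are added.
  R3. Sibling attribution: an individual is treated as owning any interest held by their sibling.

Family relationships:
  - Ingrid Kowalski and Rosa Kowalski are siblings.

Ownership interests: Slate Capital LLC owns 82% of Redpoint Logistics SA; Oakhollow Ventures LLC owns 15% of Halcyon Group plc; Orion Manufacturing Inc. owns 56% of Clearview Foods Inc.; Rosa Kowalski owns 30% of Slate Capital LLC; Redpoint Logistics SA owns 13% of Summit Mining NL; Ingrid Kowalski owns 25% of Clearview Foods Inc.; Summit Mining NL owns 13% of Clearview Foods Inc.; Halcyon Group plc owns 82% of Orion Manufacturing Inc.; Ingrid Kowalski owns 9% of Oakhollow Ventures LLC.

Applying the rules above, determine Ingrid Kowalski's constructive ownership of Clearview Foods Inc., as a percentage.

26.03566%

By sibling attribution (R3), Ingrid Kowalski is treated as owning Rosa Kowalski's 30% interest in Slate Capital LLC.
Chain via Oakhollow Ventures LLC → Halcyon Group plc → Orion Manufacturing Inc. (R1): 9% × 15% × 82% × 56% = 0.61992% of Clearview Foods Inc.
Direct interest in Clearview Foods Inc: 25%.
Chain via Slate Capital LLC → Redpoint Logistics SA → Summit Mining NL (R1): 30% × 82% × 13% × 13% = 0.41574% of Clearview Foods Inc.
Aggregating (R2): 0.61992% + 25% + 0.41574% = 26.03566%.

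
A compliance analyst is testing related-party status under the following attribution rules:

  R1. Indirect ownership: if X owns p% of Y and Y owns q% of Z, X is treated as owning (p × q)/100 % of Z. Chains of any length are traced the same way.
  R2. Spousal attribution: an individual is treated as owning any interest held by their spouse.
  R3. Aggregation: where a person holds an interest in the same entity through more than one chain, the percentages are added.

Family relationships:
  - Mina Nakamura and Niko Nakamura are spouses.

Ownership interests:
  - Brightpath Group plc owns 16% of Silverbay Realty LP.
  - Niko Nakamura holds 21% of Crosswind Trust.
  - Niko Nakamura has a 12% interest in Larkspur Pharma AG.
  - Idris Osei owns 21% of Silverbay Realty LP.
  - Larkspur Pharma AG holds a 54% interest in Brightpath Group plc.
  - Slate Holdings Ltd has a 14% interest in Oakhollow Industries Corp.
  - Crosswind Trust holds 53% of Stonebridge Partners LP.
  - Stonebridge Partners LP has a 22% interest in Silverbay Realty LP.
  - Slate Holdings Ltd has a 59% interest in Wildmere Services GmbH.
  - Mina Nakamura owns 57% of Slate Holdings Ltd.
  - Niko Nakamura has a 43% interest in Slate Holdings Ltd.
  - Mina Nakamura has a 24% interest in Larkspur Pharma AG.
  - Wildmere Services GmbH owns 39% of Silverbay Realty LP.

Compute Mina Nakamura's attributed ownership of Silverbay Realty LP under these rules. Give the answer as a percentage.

By spousal attribution (R2), Mina Nakamura is treated as also owning Niko Nakamura's interest in Slate Holdings Ltd, giving 57% + 43% = 100%.
By spousal attribution (R2), Mina Nakamura is treated as also owning Niko Nakamura's interest in Larkspur Pharma AG, giving 24% + 12% = 36%.
By spousal attribution (R2), Mina Nakamura is treated as owning Niko Nakamura's 21% interest in Crosswind Trust.
Chain via Slate Holdings Ltd → Wildmere Services GmbH (R1): 100% × 59% × 39% = 23.01% of Silverbay Realty LP.
Chain via Larkspur Pharma AG → Brightpath Group plc (R1): 36% × 54% × 16% = 3.1104% of Silverbay Realty LP.
Chain via Crosswind Trust → Stonebridge Partners LP (R1): 21% × 53% × 22% = 2.4486% of Silverbay Realty LP.
Aggregating (R3): 23.01% + 3.1104% + 2.4486% = 28.569%.

28.569%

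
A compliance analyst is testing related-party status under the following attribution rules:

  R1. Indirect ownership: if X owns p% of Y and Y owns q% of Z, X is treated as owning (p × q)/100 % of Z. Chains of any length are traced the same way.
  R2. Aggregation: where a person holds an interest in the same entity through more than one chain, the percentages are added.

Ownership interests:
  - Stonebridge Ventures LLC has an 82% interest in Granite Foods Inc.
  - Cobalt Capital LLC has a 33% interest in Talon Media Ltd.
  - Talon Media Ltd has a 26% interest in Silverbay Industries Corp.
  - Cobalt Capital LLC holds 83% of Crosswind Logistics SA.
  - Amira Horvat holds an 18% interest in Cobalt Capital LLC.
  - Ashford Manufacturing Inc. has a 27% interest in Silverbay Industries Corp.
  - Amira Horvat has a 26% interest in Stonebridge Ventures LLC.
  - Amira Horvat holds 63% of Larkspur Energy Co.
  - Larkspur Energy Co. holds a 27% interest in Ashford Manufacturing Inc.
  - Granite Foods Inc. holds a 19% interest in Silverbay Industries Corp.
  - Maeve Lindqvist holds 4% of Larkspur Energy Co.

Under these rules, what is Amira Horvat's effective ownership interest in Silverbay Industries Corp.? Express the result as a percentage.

Chain via Cobalt Capital LLC → Talon Media Ltd (R1): 18% × 33% × 26% = 1.5444% of Silverbay Industries Corp.
Chain via Larkspur Energy Co. → Ashford Manufacturing Inc. (R1): 63% × 27% × 27% = 4.5927% of Silverbay Industries Corp.
Chain via Stonebridge Ventures LLC → Granite Foods Inc. (R1): 26% × 82% × 19% = 4.0508% of Silverbay Industries Corp.
Aggregating (R2): 1.5444% + 4.5927% + 4.0508% = 10.1879%.

10.1879%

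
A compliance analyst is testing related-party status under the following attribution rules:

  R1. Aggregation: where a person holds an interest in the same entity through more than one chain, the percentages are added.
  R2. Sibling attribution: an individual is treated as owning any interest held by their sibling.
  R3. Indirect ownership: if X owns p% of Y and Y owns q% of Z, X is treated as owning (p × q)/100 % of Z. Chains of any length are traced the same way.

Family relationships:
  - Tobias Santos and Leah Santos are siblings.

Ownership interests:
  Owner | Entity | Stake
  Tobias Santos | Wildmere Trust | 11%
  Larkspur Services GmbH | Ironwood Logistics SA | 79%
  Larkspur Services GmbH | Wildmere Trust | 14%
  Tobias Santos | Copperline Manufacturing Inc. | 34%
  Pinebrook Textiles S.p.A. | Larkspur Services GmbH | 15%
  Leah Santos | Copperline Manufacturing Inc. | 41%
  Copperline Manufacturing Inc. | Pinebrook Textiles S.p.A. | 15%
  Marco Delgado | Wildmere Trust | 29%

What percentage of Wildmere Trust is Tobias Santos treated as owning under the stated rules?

11.23625%

By sibling attribution (R2), Tobias Santos is treated as also owning Leah Santos's interest in Copperline Manufacturing Inc, giving 34% + 41% = 75%.
Chain via Copperline Manufacturing Inc. → Pinebrook Textiles S.p.A. → Larkspur Services GmbH (R3): 75% × 15% × 15% × 14% = 0.23625% of Wildmere Trust.
Direct interest in Wildmere Trust: 11%.
Aggregating (R1): 0.23625% + 11% = 11.23625%.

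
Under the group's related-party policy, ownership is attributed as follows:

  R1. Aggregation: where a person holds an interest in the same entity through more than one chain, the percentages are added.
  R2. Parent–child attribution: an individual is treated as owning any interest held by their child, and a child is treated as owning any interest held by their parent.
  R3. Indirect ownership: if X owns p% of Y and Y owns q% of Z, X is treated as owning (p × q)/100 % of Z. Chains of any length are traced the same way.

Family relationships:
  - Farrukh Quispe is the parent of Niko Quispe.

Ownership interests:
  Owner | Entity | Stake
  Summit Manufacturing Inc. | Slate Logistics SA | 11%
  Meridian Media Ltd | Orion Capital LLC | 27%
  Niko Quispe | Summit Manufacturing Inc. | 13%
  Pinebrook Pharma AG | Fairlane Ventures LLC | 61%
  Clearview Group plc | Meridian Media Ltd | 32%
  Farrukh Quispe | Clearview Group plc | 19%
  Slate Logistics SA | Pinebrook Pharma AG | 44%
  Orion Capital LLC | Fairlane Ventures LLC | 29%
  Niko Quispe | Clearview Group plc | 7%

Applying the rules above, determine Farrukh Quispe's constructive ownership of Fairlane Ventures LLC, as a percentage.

1.035268%

By parent–child attribution (R2), Farrukh Quispe is treated as also owning Niko Quispe's interest in Clearview Group plc, giving 19% + 7% = 26%.
By parent–child attribution (R2), Farrukh Quispe is treated as owning Niko Quispe's 13% interest in Summit Manufacturing Inc.
Chain via Clearview Group plc → Meridian Media Ltd → Orion Capital LLC (R3): 26% × 32% × 27% × 29% = 0.651456% of Fairlane Ventures LLC.
Chain via Summit Manufacturing Inc. → Slate Logistics SA → Pinebrook Pharma AG (R3): 13% × 11% × 44% × 61% = 0.383812% of Fairlane Ventures LLC.
Aggregating (R1): 0.651456% + 0.383812% = 1.035268%.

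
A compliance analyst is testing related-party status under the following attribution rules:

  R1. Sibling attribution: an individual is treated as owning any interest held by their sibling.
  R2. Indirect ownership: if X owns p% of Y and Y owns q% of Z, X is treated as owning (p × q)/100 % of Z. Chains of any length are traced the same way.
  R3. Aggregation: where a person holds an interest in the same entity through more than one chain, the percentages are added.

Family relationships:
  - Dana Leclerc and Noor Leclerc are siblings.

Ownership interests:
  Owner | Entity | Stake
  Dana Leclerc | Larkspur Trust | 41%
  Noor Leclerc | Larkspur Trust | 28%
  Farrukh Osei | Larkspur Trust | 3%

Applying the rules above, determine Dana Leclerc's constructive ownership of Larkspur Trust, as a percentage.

69%

By sibling attribution (R1), Dana Leclerc is treated as also owning Noor Leclerc's interest in Larkspur Trust, giving 41% + 28% = 69%.
Direct interest in Larkspur Trust: 69%.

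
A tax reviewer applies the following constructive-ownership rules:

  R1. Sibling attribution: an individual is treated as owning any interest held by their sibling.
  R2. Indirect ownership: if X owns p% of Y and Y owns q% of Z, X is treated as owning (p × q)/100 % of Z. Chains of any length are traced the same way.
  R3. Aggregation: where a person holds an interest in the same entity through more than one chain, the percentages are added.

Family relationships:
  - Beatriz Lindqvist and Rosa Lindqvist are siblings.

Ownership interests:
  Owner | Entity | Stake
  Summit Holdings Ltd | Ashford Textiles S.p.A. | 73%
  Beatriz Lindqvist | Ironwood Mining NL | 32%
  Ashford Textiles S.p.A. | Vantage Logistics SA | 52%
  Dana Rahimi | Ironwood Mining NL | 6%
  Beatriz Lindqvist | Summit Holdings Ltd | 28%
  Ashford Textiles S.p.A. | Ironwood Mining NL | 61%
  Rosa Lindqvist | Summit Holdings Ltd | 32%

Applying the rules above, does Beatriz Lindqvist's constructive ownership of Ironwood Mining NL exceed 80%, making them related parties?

No

By sibling attribution (R1), Beatriz Lindqvist is treated as also owning Rosa Lindqvist's interest in Summit Holdings Ltd, giving 28% + 32% = 60%.
Chain via Summit Holdings Ltd → Ashford Textiles S.p.A. (R2): 60% × 73% × 61% = 26.718% of Ironwood Mining NL.
Direct interest in Ironwood Mining NL: 32%.
Aggregating (R3): 26.718% + 32% = 58.718%.
58.718% does not exceed the 80% threshold, so Beatriz is not a related party to Ironwood Mining NL.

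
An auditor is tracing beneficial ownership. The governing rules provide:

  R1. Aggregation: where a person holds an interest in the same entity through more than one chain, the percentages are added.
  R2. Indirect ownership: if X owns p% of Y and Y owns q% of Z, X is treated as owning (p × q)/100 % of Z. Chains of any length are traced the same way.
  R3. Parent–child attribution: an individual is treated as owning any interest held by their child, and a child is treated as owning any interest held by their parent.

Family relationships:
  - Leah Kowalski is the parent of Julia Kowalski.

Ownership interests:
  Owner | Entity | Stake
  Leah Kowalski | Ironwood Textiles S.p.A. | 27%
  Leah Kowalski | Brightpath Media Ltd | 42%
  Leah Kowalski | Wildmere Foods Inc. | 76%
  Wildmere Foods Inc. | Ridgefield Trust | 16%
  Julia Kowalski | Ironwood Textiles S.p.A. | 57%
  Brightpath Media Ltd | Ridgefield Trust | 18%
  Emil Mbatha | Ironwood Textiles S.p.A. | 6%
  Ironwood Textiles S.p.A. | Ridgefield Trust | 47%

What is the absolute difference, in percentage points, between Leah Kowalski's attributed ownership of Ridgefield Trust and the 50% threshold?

9.2

By parent–child attribution (R3), Leah Kowalski is treated as also owning Julia Kowalski's interest in Ironwood Textiles S.p.A, giving 27% + 57% = 84%.
Chain via Brightpath Media Ltd (R2): 42% × 18% = 7.56% of Ridgefield Trust.
Chain via Ironwood Textiles S.p.A. (R2): 84% × 47% = 39.48% of Ridgefield Trust.
Chain via Wildmere Foods Inc. (R2): 76% × 16% = 12.16% of Ridgefield Trust.
Aggregating (R1): 7.56% + 39.48% + 12.16% = 59.2%.
59.2% exceeds the 50% threshold by 9.2 percentage points.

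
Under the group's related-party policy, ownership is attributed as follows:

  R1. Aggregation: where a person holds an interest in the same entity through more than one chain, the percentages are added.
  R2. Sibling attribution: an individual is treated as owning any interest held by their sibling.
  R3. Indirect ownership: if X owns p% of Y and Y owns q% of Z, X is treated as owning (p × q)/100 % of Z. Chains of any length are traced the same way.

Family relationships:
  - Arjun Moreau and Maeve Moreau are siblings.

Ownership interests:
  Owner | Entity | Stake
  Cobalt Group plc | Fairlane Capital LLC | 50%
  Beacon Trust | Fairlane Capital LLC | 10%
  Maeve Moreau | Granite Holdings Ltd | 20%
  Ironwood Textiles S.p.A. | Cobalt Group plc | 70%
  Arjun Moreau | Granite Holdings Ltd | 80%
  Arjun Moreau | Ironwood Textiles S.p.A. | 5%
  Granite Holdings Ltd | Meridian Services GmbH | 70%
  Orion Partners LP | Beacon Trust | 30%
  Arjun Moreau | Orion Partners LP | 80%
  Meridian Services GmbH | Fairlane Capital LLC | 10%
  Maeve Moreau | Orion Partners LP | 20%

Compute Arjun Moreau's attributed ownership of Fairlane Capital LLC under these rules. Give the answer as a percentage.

11.75%

By sibling attribution (R2), Arjun Moreau is treated as also owning Maeve Moreau's interest in Granite Holdings Ltd, giving 80% + 20% = 100%.
By sibling attribution (R2), Arjun Moreau is treated as also owning Maeve Moreau's interest in Orion Partners LP, giving 80% + 20% = 100%.
Chain via Ironwood Textiles S.p.A. → Cobalt Group plc (R3): 5% × 70% × 50% = 1.75% of Fairlane Capital LLC.
Chain via Granite Holdings Ltd → Meridian Services GmbH (R3): 100% × 70% × 10% = 7% of Fairlane Capital LLC.
Chain via Orion Partners LP → Beacon Trust (R3): 100% × 30% × 10% = 3% of Fairlane Capital LLC.
Aggregating (R1): 1.75% + 7% + 3% = 11.75%.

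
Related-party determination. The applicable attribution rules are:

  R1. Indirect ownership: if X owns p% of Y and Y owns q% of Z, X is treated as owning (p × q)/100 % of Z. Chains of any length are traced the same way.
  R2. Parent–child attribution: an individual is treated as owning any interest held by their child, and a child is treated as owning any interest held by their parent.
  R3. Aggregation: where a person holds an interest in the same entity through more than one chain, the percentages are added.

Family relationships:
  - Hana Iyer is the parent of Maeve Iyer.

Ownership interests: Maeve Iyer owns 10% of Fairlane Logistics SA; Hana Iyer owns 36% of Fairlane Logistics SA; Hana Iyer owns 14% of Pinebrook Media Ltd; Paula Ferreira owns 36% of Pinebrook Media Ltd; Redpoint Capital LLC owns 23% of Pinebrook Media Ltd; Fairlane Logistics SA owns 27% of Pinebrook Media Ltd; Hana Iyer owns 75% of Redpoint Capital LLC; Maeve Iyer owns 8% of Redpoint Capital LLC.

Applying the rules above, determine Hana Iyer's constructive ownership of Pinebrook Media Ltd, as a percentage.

45.51%

By parent–child attribution (R2), Hana Iyer is treated as also owning Maeve Iyer's interest in Redpoint Capital LLC, giving 75% + 8% = 83%.
By parent–child attribution (R2), Hana Iyer is treated as also owning Maeve Iyer's interest in Fairlane Logistics SA, giving 36% + 10% = 46%.
Chain via Redpoint Capital LLC (R1): 83% × 23% = 19.09% of Pinebrook Media Ltd.
Chain via Fairlane Logistics SA (R1): 46% × 27% = 12.42% of Pinebrook Media Ltd.
Direct interest in Pinebrook Media Ltd: 14%.
Aggregating (R3): 19.09% + 12.42% + 14% = 45.51%.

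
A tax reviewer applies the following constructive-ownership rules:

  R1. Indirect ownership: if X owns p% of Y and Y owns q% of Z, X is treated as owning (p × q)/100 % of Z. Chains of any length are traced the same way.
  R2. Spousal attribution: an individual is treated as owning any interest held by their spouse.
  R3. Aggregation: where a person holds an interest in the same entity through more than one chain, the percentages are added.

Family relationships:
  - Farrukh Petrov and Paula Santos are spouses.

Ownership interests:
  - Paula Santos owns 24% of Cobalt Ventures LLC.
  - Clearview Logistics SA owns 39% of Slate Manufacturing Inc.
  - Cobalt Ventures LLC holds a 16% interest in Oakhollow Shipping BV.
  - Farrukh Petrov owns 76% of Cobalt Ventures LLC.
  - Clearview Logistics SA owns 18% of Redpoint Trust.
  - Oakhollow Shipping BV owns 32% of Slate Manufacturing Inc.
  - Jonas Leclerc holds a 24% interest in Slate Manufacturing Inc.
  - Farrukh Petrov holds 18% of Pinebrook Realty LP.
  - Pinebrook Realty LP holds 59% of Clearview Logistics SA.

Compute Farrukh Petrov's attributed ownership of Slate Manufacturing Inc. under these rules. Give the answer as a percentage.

9.2618%

By spousal attribution (R2), Farrukh Petrov is treated as also owning Paula Santos's interest in Cobalt Ventures LLC, giving 76% + 24% = 100%.
Chain via Pinebrook Realty LP → Clearview Logistics SA (R1): 18% × 59% × 39% = 4.1418% of Slate Manufacturing Inc.
Chain via Cobalt Ventures LLC → Oakhollow Shipping BV (R1): 100% × 16% × 32% = 5.12% of Slate Manufacturing Inc.
Aggregating (R3): 4.1418% + 5.12% = 9.2618%.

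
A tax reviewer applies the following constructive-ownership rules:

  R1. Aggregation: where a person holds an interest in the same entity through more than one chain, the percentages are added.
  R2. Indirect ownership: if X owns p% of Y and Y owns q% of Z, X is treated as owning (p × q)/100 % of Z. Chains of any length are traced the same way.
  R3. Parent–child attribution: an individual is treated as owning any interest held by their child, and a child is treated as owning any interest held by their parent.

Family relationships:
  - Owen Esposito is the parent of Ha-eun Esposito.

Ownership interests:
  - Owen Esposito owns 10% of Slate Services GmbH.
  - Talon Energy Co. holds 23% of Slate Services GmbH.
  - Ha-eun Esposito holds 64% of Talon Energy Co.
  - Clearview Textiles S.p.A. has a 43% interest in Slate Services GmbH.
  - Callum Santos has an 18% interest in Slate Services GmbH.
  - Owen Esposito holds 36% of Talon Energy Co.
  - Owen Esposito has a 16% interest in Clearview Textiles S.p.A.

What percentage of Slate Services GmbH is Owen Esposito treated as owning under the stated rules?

By parent–child attribution (R3), Owen Esposito is treated as also owning Ha-eun Esposito's interest in Talon Energy Co, giving 36% + 64% = 100%.
Chain via Clearview Textiles S.p.A. (R2): 16% × 43% = 6.88% of Slate Services GmbH.
Chain via Talon Energy Co. (R2): 100% × 23% = 23% of Slate Services GmbH.
Direct interest in Slate Services GmbH: 10%.
Aggregating (R1): 6.88% + 23% + 10% = 39.88%.

39.88%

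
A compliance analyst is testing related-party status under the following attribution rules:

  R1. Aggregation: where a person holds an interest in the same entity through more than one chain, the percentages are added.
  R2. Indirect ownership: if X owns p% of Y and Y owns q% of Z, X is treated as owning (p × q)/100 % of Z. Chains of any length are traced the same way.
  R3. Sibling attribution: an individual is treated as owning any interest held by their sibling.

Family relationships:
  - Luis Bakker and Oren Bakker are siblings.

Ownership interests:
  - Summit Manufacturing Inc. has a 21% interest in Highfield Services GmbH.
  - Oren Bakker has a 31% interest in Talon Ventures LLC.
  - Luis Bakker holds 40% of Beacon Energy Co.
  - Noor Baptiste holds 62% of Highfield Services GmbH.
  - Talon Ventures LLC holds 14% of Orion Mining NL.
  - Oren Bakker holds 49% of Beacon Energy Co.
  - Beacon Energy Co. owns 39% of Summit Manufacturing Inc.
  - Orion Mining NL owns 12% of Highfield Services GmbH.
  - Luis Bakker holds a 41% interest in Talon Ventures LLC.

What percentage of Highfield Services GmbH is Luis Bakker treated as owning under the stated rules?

By sibling attribution (R3), Luis Bakker is treated as also owning Oren Bakker's interest in Talon Ventures LLC, giving 41% + 31% = 72%.
By sibling attribution (R3), Luis Bakker is treated as also owning Oren Bakker's interest in Beacon Energy Co, giving 40% + 49% = 89%.
Chain via Talon Ventures LLC → Orion Mining NL (R2): 72% × 14% × 12% = 1.2096% of Highfield Services GmbH.
Chain via Beacon Energy Co. → Summit Manufacturing Inc. (R2): 89% × 39% × 21% = 7.2891% of Highfield Services GmbH.
Aggregating (R1): 1.2096% + 7.2891% = 8.4987%.

8.4987%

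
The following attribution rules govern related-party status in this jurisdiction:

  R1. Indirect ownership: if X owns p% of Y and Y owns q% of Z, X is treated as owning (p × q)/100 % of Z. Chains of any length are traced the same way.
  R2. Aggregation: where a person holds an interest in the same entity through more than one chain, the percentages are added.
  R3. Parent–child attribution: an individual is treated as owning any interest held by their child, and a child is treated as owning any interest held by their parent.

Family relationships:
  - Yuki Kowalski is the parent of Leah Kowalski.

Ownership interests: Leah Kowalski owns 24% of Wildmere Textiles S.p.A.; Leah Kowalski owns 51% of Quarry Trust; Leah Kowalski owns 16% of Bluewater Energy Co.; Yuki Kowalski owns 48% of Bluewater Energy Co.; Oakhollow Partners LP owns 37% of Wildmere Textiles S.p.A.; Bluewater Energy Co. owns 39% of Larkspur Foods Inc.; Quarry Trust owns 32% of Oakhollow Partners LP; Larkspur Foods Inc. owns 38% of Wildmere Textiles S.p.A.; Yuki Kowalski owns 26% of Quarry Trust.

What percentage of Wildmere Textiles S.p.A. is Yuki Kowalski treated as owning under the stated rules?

42.6016%

By parent–child attribution (R3), Yuki Kowalski is treated as also owning Leah Kowalski's interest in Bluewater Energy Co, giving 48% + 16% = 64%.
By parent–child attribution (R3), Yuki Kowalski is treated as also owning Leah Kowalski's interest in Quarry Trust, giving 26% + 51% = 77%.
By parent–child attribution (R3), Yuki Kowalski is treated as owning Leah Kowalski's 24% interest in Wildmere Textiles S.p.A.
Chain via Bluewater Energy Co. → Larkspur Foods Inc. (R1): 64% × 39% × 38% = 9.4848% of Wildmere Textiles S.p.A.
Chain via Quarry Trust → Oakhollow Partners LP (R1): 77% × 32% × 37% = 9.1168% of Wildmere Textiles S.p.A.
Direct interest in Wildmere Textiles S.p.A: 24%.
Aggregating (R2): 9.4848% + 9.1168% + 24% = 42.6016%.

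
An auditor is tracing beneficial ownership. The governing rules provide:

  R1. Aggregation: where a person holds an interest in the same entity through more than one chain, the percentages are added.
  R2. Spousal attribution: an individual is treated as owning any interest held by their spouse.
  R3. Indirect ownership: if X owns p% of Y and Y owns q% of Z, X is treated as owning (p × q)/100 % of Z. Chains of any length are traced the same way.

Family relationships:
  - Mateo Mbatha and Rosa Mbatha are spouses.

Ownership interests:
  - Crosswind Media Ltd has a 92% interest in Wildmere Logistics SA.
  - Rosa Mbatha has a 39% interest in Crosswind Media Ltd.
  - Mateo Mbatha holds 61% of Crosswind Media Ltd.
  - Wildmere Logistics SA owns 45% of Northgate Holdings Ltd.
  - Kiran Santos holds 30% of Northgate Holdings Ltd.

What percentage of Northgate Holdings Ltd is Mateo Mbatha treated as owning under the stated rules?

By spousal attribution (R2), Mateo Mbatha is treated as also owning Rosa Mbatha's interest in Crosswind Media Ltd, giving 61% + 39% = 100%.
Chain via Crosswind Media Ltd → Wildmere Logistics SA (R3): 100% × 92% × 45% = 41.4% of Northgate Holdings Ltd.

41.4%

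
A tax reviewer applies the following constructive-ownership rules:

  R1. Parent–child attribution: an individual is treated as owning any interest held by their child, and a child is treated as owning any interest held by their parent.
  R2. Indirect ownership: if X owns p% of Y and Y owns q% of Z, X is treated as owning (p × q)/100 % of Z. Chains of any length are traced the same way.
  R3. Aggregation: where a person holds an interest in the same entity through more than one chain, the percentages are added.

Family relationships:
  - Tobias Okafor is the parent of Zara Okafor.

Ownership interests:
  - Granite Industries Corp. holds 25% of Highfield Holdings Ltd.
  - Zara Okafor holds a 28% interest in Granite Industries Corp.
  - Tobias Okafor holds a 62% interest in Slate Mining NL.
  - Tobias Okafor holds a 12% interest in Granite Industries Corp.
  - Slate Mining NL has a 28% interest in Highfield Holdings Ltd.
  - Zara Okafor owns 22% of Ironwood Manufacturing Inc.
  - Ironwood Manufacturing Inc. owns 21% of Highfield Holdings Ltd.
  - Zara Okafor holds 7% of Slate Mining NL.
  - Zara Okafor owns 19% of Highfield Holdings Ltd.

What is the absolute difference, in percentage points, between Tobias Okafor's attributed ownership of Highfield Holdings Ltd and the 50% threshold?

By parent–child attribution (R1), Tobias Okafor is treated as also owning Zara Okafor's interest in Slate Mining NL, giving 62% + 7% = 69%.
By parent–child attribution (R1), Tobias Okafor is treated as also owning Zara Okafor's interest in Granite Industries Corp, giving 12% + 28% = 40%.
By parent–child attribution (R1), Tobias Okafor is treated as owning Zara Okafor's 22% interest in Ironwood Manufacturing Inc.
By parent–child attribution (R1), Tobias Okafor is treated as owning Zara Okafor's 19% interest in Highfield Holdings Ltd.
Chain via Slate Mining NL (R2): 69% × 28% = 19.32% of Highfield Holdings Ltd.
Chain via Granite Industries Corp. (R2): 40% × 25% = 10% of Highfield Holdings Ltd.
Chain via Ironwood Manufacturing Inc. (R2): 22% × 21% = 4.62% of Highfield Holdings Ltd.
Direct interest in Highfield Holdings Ltd: 19%.
Aggregating (R3): 19.32% + 10% + 4.62% + 19% = 52.94%.
52.94% exceeds the 50% threshold by 2.94 percentage points.

2.94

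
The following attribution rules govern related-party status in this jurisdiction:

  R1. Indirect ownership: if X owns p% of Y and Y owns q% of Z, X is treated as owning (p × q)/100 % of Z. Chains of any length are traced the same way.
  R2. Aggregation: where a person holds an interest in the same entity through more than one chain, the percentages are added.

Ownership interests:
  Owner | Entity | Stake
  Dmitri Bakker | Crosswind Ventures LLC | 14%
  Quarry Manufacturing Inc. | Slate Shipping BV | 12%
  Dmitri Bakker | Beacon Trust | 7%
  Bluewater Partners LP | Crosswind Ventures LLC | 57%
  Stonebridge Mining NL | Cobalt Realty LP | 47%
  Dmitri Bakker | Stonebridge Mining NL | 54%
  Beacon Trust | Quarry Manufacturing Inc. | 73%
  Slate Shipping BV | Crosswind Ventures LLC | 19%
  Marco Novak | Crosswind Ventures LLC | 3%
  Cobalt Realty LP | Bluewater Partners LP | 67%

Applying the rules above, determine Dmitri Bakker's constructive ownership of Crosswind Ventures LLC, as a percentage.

Chain via Beacon Trust → Quarry Manufacturing Inc. → Slate Shipping BV (R1): 7% × 73% × 12% × 19% = 0.116508% of Crosswind Ventures LLC.
Chain via Stonebridge Mining NL → Cobalt Realty LP → Bluewater Partners LP (R1): 54% × 47% × 67% × 57% = 9.692622% of Crosswind Ventures LLC.
Direct interest in Crosswind Ventures LLC: 14%.
Aggregating (R2): 0.116508% + 9.692622% + 14% = 23.80913%.

23.80913%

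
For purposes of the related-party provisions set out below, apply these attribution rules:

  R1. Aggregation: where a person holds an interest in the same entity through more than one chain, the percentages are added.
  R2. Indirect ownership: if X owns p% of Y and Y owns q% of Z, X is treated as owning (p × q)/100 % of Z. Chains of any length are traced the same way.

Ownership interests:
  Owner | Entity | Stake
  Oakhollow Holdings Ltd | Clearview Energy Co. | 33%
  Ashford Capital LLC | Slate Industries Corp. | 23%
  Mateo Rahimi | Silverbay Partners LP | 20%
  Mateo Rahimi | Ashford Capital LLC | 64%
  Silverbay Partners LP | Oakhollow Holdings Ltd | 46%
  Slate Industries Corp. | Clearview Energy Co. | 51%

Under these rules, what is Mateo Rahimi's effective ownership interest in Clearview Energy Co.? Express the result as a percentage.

10.5432%

Chain via Silverbay Partners LP → Oakhollow Holdings Ltd (R2): 20% × 46% × 33% = 3.036% of Clearview Energy Co.
Chain via Ashford Capital LLC → Slate Industries Corp. (R2): 64% × 23% × 51% = 7.5072% of Clearview Energy Co.
Aggregating (R1): 3.036% + 7.5072% = 10.5432%.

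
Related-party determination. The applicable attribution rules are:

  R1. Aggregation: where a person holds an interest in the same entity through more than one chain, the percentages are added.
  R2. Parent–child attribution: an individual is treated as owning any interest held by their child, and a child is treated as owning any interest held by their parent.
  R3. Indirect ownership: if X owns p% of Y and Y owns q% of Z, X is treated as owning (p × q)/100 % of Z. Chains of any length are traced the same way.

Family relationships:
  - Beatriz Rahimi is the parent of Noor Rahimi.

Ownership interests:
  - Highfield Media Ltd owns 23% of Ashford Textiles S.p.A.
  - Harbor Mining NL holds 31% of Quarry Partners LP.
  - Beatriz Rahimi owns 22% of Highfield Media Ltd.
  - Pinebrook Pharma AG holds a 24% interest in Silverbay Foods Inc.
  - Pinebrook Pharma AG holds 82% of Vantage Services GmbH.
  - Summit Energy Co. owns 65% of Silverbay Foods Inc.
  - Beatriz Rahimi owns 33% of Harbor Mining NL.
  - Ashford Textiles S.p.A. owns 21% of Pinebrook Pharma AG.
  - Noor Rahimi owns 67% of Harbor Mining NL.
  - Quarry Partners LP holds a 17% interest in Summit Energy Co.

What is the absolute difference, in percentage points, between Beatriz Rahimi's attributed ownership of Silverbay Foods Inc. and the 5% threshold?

By parent–child attribution (R2), Beatriz Rahimi is treated as also owning Noor Rahimi's interest in Harbor Mining NL, giving 33% + 67% = 100%.
Chain via Highfield Media Ltd → Ashford Textiles S.p.A. → Pinebrook Pharma AG (R3): 22% × 23% × 21% × 24% = 0.255024% of Silverbay Foods Inc.
Chain via Harbor Mining NL → Quarry Partners LP → Summit Energy Co. (R3): 100% × 31% × 17% × 65% = 3.4255% of Silverbay Foods Inc.
Aggregating (R1): 0.255024% + 3.4255% = 3.680524%.
3.680524% falls short of the 5% threshold by 1.319476 percentage points.

1.319476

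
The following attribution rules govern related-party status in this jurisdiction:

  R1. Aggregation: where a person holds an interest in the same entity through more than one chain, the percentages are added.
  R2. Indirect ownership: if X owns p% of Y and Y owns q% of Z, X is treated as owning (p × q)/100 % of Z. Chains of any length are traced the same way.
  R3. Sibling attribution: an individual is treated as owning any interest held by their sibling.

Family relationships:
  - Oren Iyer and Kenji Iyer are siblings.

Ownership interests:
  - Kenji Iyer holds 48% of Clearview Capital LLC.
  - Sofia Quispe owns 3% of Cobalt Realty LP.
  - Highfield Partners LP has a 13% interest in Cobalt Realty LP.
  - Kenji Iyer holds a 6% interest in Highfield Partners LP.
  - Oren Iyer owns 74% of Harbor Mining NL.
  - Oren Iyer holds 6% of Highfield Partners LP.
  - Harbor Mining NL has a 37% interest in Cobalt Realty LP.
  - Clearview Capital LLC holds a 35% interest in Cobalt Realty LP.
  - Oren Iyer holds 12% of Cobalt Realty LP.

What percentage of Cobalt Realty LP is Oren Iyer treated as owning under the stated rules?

By sibling attribution (R3), Oren Iyer is treated as also owning Kenji Iyer's interest in Highfield Partners LP, giving 6% + 6% = 12%.
By sibling attribution (R3), Oren Iyer is treated as owning Kenji Iyer's 48% interest in Clearview Capital LLC.
Chain via Harbor Mining NL (R2): 74% × 37% = 27.38% of Cobalt Realty LP.
Chain via Highfield Partners LP (R2): 12% × 13% = 1.56% of Cobalt Realty LP.
Direct interest in Cobalt Realty LP: 12%.
Chain via Clearview Capital LLC (R2): 48% × 35% = 16.8% of Cobalt Realty LP.
Aggregating (R1): 27.38% + 1.56% + 12% + 16.8% = 57.74%.

57.74%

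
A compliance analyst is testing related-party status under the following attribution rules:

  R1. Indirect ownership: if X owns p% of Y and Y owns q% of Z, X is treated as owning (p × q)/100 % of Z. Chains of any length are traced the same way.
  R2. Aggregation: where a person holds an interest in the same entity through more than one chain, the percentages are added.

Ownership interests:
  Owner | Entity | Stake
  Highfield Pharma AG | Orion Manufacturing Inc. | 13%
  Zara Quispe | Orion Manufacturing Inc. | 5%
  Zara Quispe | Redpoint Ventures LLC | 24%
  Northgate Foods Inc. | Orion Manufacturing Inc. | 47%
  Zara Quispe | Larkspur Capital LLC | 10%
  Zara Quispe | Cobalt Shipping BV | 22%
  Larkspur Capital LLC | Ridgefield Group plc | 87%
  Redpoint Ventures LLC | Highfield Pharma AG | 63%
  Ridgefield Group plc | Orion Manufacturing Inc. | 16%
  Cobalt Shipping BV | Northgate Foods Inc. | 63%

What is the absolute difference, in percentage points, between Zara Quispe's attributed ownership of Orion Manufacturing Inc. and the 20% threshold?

5.1282

Chain via Redpoint Ventures LLC → Highfield Pharma AG (R1): 24% × 63% × 13% = 1.9656% of Orion Manufacturing Inc.
Chain via Cobalt Shipping BV → Northgate Foods Inc. (R1): 22% × 63% × 47% = 6.5142% of Orion Manufacturing Inc.
Chain via Larkspur Capital LLC → Ridgefield Group plc (R1): 10% × 87% × 16% = 1.392% of Orion Manufacturing Inc.
Direct interest in Orion Manufacturing Inc: 5%.
Aggregating (R2): 1.9656% + 6.5142% + 1.392% + 5% = 14.8718%.
14.8718% falls short of the 20% threshold by 5.1282 percentage points.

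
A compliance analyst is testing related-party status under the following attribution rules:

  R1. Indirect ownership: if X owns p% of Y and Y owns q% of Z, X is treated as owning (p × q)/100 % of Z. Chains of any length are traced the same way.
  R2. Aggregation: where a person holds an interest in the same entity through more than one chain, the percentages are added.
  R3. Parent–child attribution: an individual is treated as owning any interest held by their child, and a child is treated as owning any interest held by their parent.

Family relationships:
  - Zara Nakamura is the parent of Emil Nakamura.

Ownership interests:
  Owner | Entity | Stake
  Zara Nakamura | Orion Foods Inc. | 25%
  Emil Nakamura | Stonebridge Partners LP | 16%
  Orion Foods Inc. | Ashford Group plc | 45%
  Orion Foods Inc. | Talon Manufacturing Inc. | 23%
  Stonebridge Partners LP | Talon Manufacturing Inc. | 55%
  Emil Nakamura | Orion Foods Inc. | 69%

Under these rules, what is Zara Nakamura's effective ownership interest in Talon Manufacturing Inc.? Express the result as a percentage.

30.42%

By parent–child attribution (R3), Zara Nakamura is treated as also owning Emil Nakamura's interest in Orion Foods Inc, giving 25% + 69% = 94%.
By parent–child attribution (R3), Zara Nakamura is treated as owning Emil Nakamura's 16% interest in Stonebridge Partners LP.
Chain via Orion Foods Inc. (R1): 94% × 23% = 21.62% of Talon Manufacturing Inc.
Chain via Stonebridge Partners LP (R1): 16% × 55% = 8.8% of Talon Manufacturing Inc.
Aggregating (R2): 21.62% + 8.8% = 30.42%.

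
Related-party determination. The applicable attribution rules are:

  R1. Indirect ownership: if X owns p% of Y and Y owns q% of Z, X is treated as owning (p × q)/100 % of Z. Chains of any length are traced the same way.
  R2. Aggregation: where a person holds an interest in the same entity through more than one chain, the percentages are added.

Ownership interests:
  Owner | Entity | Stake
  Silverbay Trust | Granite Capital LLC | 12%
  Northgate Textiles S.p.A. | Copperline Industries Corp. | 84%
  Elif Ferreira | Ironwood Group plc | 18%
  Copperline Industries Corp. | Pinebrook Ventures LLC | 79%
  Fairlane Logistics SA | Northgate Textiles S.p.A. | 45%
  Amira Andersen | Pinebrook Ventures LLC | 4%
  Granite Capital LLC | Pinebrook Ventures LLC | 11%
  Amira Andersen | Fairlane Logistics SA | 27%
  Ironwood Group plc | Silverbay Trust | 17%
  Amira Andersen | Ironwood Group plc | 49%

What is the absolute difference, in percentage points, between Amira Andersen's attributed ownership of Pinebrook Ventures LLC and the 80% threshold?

67.827304

Chain via Fairlane Logistics SA → Northgate Textiles S.p.A. → Copperline Industries Corp. (R1): 27% × 45% × 84% × 79% = 8.06274% of Pinebrook Ventures LLC.
Chain via Ironwood Group plc → Silverbay Trust → Granite Capital LLC (R1): 49% × 17% × 12% × 11% = 0.109956% of Pinebrook Ventures LLC.
Direct interest in Pinebrook Ventures LLC: 4%.
Aggregating (R2): 8.06274% + 0.109956% + 4% = 12.172696%.
12.172696% falls short of the 80% threshold by 67.827304 percentage points.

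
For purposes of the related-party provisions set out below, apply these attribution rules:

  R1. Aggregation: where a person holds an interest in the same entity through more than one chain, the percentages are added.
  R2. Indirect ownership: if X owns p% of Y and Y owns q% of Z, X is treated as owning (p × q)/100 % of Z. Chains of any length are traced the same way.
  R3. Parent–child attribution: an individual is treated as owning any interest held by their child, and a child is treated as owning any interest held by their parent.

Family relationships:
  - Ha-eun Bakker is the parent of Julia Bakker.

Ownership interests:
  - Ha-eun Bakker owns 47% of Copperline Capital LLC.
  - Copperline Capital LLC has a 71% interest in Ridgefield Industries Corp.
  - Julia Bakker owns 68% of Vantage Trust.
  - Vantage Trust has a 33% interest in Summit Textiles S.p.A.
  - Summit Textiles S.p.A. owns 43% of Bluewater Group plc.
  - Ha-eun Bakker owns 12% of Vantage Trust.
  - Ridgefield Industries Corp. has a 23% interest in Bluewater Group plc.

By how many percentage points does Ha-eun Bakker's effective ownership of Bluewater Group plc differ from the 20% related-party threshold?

0.9729

By parent–child attribution (R3), Ha-eun Bakker is treated as also owning Julia Bakker's interest in Vantage Trust, giving 12% + 68% = 80%.
Chain via Copperline Capital LLC → Ridgefield Industries Corp. (R2): 47% × 71% × 23% = 7.6751% of Bluewater Group plc.
Chain via Vantage Trust → Summit Textiles S.p.A. (R2): 80% × 33% × 43% = 11.352% of Bluewater Group plc.
Aggregating (R1): 7.6751% + 11.352% = 19.0271%.
19.0271% falls short of the 20% threshold by 0.9729 percentage points.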